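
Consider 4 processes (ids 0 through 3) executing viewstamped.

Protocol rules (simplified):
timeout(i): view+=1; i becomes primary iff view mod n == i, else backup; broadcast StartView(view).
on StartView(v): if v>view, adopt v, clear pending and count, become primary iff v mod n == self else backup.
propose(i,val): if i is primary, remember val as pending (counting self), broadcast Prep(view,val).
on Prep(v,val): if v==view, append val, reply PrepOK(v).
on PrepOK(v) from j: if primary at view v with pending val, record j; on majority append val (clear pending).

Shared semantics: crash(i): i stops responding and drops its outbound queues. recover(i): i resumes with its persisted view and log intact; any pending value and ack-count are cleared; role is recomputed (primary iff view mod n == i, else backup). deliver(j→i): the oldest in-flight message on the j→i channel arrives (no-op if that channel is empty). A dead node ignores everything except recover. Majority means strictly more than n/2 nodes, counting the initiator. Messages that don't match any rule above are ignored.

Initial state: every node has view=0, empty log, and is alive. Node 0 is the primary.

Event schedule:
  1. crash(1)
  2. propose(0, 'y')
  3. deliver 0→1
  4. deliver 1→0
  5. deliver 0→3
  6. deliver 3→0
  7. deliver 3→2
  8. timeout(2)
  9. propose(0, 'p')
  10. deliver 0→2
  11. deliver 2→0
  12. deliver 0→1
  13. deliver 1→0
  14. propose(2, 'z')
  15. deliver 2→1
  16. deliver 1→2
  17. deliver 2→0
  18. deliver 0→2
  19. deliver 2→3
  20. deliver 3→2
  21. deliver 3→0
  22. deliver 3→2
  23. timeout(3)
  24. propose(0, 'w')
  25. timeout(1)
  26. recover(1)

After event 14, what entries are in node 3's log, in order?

y

step 1 crash(1): 1={✗back,v=0,log=-}
step 2 propose(0,'y'): —
step 3 deliver 0→1: —
step 4 deliver 1→0: —
step 5 deliver 0→3: 3={back,v=0,log=y}
step 6 deliver 3→0: —
step 7 deliver 3→2: —
step 8 timeout(2): 2={back,v=1,log=-}
step 9 propose(0,'p'): —
step 10 deliver 0→2: —
step 11 deliver 2→0: 0={back,v=1,log=-}
step 12 deliver 0→1: —
step 13 deliver 1→0: —
step 14 propose(2,'z'): —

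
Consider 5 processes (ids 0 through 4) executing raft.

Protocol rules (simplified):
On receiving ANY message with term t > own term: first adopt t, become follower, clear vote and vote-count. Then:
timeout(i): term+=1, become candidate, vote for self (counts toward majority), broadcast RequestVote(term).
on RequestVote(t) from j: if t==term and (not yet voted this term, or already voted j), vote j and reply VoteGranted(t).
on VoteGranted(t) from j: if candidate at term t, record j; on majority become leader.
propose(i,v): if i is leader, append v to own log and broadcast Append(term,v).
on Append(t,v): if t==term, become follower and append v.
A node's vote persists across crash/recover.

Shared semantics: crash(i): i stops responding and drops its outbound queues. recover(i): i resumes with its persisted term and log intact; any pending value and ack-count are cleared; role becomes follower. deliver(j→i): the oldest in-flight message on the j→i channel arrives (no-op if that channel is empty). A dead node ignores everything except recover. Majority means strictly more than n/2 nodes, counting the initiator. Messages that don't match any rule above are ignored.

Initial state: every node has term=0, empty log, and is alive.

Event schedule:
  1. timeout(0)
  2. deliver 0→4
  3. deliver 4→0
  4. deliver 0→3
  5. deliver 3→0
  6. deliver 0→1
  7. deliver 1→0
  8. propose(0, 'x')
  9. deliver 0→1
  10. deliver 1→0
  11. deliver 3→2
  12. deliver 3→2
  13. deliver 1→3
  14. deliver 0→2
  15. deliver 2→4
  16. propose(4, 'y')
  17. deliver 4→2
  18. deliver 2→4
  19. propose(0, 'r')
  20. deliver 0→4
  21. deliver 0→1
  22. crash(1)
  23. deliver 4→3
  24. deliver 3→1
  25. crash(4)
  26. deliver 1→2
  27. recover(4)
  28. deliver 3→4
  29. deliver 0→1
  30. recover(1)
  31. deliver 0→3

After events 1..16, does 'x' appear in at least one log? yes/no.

e1 timeout(0): 0[cand,t=1,-]
e2 deliver 0→4: 4[foll,t=1,-]
e3 deliver 4→0: ·
e4 deliver 0→3: 3[foll,t=1,-]
e5 deliver 3→0: 0[lead,t=1,-]
e6 deliver 0→1: 1[foll,t=1,-]
e7 deliver 1→0: ·
e8 propose(0,'x'): 0[lead,t=1,x]
e9 deliver 0→1: 1[foll,t=1,x]
e10 deliver 1→0: ·
e11 deliver 3→2: ·
e12 deliver 3→2: ·
e13 deliver 1→3: ·
e14 deliver 0→2: 2[foll,t=1,-]
e15 deliver 2→4: ·
e16 propose(4,'y'): ·

yes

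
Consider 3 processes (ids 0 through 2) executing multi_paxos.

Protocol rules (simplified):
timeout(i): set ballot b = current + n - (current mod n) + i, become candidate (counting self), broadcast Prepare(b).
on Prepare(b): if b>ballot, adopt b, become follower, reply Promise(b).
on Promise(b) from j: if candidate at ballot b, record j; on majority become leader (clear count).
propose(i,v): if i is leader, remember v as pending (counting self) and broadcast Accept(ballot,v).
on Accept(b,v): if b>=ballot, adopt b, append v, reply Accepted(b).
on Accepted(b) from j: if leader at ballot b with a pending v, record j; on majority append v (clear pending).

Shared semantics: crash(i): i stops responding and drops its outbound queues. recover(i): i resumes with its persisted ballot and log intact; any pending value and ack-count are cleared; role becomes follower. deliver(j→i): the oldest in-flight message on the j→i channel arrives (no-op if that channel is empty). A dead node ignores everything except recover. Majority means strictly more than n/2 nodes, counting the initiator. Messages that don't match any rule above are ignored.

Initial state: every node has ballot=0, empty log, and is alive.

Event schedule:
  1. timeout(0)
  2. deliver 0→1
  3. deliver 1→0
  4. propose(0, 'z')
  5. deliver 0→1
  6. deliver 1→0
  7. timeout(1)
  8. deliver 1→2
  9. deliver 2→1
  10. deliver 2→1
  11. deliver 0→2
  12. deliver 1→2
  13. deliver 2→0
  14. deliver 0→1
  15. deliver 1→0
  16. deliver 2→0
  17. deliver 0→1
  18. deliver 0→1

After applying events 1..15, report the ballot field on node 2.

7

step 1 timeout(0): 0={cand,b=3,log=-}
step 2 deliver 0→1: 1={foll,b=3,log=-}
step 3 deliver 1→0: 0={lead,b=3,log=-}
step 4 propose(0,'z'): —
step 5 deliver 0→1: 1={foll,b=3,log=z}
step 6 deliver 1→0: 0={lead,b=3,log=z}
step 7 timeout(1): 1={cand,b=7,log=z}
step 8 deliver 1→2: 2={foll,b=7,log=-}
step 9 deliver 2→1: 1={lead,b=7,log=z}
step 10 deliver 2→1: —
step 11 deliver 0→2: —
step 12 deliver 1→2: —
step 13 deliver 2→0: —
step 14 deliver 0→1: —
step 15 deliver 1→0: 0={foll,b=7,log=z}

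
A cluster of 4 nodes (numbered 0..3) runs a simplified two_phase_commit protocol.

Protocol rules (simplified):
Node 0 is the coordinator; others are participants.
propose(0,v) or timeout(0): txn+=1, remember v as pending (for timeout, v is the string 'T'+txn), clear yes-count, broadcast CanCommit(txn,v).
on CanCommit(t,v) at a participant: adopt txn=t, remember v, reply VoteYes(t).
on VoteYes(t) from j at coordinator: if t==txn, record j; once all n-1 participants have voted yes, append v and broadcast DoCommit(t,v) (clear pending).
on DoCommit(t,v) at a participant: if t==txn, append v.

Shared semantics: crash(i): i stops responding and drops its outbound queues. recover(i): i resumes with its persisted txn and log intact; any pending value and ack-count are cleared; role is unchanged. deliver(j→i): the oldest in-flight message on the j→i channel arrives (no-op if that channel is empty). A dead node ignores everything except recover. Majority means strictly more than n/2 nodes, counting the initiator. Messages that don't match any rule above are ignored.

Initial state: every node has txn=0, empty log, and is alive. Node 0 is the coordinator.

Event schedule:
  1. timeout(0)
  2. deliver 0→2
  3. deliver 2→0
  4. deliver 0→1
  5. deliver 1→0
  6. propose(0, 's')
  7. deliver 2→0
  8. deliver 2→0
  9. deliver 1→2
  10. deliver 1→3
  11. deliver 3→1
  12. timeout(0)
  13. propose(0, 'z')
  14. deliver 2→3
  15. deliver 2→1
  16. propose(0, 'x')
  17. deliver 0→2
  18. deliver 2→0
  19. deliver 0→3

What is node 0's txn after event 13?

e1 timeout(0): 0[coor,t=1,-]
e2 deliver 0→2: 2[part,t=1,-]
e3 deliver 2→0: ·
e4 deliver 0→1: 1[part,t=1,-]
e5 deliver 1→0: ·
e6 propose(0,'s'): 0[coor,t=2,-]
e7 deliver 2→0: ·
e8 deliver 2→0: ·
e9 deliver 1→2: ·
e10 deliver 1→3: ·
e11 deliver 3→1: ·
e12 timeout(0): 0[coor,t=3,-]
e13 propose(0,'z'): 0[coor,t=4,-]

4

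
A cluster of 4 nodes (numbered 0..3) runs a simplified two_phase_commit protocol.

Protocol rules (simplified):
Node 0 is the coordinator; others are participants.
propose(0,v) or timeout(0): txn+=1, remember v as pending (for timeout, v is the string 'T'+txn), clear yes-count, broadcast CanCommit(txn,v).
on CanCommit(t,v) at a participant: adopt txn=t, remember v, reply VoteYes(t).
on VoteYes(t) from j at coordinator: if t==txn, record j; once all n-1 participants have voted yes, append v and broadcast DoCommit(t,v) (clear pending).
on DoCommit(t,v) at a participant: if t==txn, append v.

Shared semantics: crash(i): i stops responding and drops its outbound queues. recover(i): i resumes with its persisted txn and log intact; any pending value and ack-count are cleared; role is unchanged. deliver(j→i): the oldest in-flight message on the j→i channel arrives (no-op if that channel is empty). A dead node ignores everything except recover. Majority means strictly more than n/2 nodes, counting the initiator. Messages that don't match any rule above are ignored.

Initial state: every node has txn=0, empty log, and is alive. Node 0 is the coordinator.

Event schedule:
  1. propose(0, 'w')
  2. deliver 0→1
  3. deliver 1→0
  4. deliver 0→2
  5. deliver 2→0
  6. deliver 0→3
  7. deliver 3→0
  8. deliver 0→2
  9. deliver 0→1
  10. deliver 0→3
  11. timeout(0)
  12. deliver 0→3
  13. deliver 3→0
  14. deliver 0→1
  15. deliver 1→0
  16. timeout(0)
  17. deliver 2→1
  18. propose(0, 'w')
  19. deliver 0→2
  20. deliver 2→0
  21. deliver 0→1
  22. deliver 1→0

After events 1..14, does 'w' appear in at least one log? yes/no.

yes

step 1 propose(0,'w'): 0={coor,t=1,log=-}
step 2 deliver 0→1: 1={part,t=1,log=-}
step 3 deliver 1→0: —
step 4 deliver 0→2: 2={part,t=1,log=-}
step 5 deliver 2→0: —
step 6 deliver 0→3: 3={part,t=1,log=-}
step 7 deliver 3→0: 0={coor,t=1,log=w}
step 8 deliver 0→2: 2={part,t=1,log=w}
step 9 deliver 0→1: 1={part,t=1,log=w}
step 10 deliver 0→3: 3={part,t=1,log=w}
step 11 timeout(0): 0={coor,t=2,log=w}
step 12 deliver 0→3: 3={part,t=2,log=w}
step 13 deliver 3→0: —
step 14 deliver 0→1: 1={part,t=2,log=w}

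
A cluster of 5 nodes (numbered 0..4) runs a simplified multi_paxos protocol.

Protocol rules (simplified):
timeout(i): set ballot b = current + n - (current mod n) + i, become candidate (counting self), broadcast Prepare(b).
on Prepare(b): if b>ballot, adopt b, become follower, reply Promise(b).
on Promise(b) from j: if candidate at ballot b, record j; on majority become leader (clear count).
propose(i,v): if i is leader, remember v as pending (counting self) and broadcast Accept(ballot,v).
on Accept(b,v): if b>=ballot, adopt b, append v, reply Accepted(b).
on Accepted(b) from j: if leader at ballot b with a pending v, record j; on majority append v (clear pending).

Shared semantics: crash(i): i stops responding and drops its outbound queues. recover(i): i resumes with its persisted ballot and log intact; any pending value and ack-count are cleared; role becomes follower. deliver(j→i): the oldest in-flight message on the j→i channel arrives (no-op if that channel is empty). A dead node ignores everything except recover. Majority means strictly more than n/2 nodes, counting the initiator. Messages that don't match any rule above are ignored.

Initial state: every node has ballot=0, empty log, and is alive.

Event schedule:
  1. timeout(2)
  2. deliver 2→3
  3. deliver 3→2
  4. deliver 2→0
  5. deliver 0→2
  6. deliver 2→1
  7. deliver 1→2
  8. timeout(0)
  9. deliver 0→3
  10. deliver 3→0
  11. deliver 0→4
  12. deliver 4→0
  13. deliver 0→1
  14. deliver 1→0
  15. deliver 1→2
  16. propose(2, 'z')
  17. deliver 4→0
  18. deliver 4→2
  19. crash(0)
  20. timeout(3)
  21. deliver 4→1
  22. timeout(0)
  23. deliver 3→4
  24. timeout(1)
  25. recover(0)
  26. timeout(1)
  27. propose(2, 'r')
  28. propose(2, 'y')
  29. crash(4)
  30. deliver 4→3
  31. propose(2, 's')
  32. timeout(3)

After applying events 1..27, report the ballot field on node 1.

1. timeout(2):  <2:cand b7 ->
2. deliver 2→3:  <3:foll b7 ->
3. deliver 3→2:  nop
4. deliver 2→0:  <0:foll b7 ->
5. deliver 0→2:  <2:lead b7 ->
6. deliver 2→1:  <1:foll b7 ->
7. deliver 1→2:  nop
8. timeout(0):  <0:cand b10 ->
9. deliver 0→3:  <3:foll b10 ->
10. deliver 3→0:  nop
11. deliver 0→4:  <4:foll b10 ->
12. deliver 4→0:  <0:lead b10 ->
13. deliver 0→1:  <1:foll b10 ->
14. deliver 1→0:  nop
15. deliver 1→2:  nop
16. propose(2,'z'):  nop
17. deliver 4→0:  nop
18. deliver 4→2:  nop
19. crash(0):  <0:✗lead b10 ->
20. timeout(3):  <3:cand b18 ->
21. deliver 4→1:  nop
22. timeout(0):  nop
23. deliver 3→4:  <4:foll b18 ->
24. timeout(1):  <1:cand b16 ->
25. recover(0):  <0:foll b10 ->
26. timeout(1):  <1:cand b21 ->
27. propose(2,'r'):  nop

21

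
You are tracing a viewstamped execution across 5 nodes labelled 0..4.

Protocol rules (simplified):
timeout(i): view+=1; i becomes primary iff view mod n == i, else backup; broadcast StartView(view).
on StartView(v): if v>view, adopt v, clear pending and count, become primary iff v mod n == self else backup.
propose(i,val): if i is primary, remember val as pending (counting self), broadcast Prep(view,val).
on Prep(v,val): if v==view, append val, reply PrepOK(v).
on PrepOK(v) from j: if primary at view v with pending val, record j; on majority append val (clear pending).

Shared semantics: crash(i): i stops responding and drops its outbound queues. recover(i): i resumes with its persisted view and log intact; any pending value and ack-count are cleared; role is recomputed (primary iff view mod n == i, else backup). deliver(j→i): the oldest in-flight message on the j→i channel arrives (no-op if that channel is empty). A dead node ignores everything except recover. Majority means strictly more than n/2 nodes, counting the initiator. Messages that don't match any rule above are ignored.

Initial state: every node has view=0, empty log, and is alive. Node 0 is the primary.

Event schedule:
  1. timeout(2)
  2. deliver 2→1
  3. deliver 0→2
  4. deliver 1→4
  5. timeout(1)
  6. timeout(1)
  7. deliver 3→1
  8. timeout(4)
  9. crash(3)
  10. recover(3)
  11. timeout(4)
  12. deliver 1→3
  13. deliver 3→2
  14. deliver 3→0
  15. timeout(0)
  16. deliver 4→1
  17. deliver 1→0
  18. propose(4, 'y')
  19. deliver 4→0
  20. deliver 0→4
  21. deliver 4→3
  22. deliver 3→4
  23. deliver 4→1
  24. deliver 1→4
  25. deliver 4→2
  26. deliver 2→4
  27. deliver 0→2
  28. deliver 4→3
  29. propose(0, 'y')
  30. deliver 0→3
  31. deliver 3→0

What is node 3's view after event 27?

e1 timeout(2): 2[back,v=1,-]
e2 deliver 2→1: 1[prim,v=1,-]
e3 deliver 0→2: ·
e4 deliver 1→4: ·
e5 timeout(1): 1[back,v=2,-]
e6 timeout(1): 1[back,v=3,-]
e7 deliver 3→1: ·
e8 timeout(4): 4[back,v=1,-]
e9 crash(3): 3[✗back,v=0,-]
e10 recover(3): 3[back,v=0,-]
e11 timeout(4): 4[back,v=2,-]
e12 deliver 1→3: 3[back,v=2,-]
e13 deliver 3→2: ·
e14 deliver 3→0: ·
e15 timeout(0): 0[back,v=1,-]
e16 deliver 4→1: ·
e17 deliver 1→0: 0[back,v=2,-]
e18 propose(4,'y'): ·
e19 deliver 4→0: ·
e20 deliver 0→4: ·
e21 deliver 4→3: ·
e22 deliver 3→4: ·
e23 deliver 4→1: ·
e24 deliver 1→4: ·
e25 deliver 4→2: ·
e26 deliver 2→4: ·
e27 deliver 0→2: ·

2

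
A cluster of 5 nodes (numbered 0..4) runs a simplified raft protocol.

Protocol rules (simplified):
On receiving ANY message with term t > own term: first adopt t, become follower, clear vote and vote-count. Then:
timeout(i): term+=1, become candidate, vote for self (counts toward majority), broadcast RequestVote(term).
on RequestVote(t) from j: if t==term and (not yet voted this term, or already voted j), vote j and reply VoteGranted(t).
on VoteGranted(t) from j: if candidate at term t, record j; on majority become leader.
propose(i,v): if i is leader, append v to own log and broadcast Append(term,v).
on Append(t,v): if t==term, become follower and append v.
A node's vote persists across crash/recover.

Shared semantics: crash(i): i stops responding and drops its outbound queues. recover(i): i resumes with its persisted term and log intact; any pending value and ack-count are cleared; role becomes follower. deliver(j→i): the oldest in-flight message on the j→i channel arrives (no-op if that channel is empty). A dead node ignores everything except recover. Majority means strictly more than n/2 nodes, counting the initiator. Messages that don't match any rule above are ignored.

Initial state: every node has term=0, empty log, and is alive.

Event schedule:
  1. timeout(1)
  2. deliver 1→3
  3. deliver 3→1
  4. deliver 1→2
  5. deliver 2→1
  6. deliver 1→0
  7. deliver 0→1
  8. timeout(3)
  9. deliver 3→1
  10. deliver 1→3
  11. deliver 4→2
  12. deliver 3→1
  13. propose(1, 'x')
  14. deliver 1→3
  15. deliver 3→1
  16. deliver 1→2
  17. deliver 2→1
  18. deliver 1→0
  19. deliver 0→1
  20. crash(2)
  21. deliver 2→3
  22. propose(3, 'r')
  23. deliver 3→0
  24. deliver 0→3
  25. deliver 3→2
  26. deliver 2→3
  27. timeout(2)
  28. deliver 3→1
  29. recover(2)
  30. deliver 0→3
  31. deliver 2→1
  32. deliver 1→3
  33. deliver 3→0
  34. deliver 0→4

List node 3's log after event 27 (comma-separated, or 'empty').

1. timeout(1):  <1:cand t1 ->
2. deliver 1→3:  <3:foll t1 ->
3. deliver 3→1:  nop
4. deliver 1→2:  <2:foll t1 ->
5. deliver 2→1:  <1:lead t1 ->
6. deliver 1→0:  <0:foll t1 ->
7. deliver 0→1:  nop
8. timeout(3):  <3:cand t2 ->
9. deliver 3→1:  <1:foll t2 ->
10. deliver 1→3:  nop
11. deliver 4→2:  nop
12. deliver 3→1:  nop
13. propose(1,'x'):  nop
14. deliver 1→3:  nop
15. deliver 3→1:  nop
16. deliver 1→2:  nop
17. deliver 2→1:  nop
18. deliver 1→0:  nop
19. deliver 0→1:  nop
20. crash(2):  <2:✗foll t1 ->
21. deliver 2→3:  nop
22. propose(3,'r'):  nop
23. deliver 3→0:  <0:foll t2 ->
24. deliver 0→3:  <3:lead t2 ->
25. deliver 3→2:  nop
26. deliver 2→3:  nop
27. timeout(2):  nop

empty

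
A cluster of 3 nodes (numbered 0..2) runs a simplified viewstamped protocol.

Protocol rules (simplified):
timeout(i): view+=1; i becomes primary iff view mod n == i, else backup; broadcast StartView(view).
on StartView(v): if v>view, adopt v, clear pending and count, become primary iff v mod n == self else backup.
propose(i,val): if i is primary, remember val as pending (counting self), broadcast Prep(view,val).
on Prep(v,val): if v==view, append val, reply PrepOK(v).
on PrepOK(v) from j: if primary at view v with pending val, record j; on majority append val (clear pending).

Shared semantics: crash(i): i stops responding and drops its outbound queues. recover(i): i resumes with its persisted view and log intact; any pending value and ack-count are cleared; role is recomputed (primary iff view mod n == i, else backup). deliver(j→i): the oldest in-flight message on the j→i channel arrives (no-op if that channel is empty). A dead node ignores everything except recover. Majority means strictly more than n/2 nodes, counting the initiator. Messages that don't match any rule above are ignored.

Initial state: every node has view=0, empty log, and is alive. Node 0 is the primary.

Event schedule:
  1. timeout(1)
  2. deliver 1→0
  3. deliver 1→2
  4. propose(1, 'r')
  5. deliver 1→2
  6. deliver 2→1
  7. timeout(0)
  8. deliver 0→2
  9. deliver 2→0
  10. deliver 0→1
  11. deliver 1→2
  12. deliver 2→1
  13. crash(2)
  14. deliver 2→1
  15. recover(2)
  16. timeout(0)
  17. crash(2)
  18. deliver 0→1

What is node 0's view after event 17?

3

after 1 — timeout(1): n1:prim/v1/[-]
after 2 — deliver 1→0: n0:back/v1/[-]
after 3 — deliver 1→2: n2:back/v1/[-]
after 4 — propose(1,'r'): ·
after 5 — deliver 1→2: n2:back/v1/[r]
after 6 — deliver 2→1: n1:prim/v1/[r]
after 7 — timeout(0): n0:back/v2/[-]
after 8 — deliver 0→2: n2:prim/v2/[r]
after 9 — deliver 2→0: ·
after 10 — deliver 0→1: n1:back/v2/[r]
after 11 — deliver 1→2: ·
after 12 — deliver 2→1: ·
after 13 — crash(2): n2:✗prim/v2/[r]
after 14 — deliver 2→1: ·
after 15 — recover(2): n2:prim/v2/[r]
after 16 — timeout(0): n0:prim/v3/[-]
after 17 — crash(2): n2:✗prim/v2/[r]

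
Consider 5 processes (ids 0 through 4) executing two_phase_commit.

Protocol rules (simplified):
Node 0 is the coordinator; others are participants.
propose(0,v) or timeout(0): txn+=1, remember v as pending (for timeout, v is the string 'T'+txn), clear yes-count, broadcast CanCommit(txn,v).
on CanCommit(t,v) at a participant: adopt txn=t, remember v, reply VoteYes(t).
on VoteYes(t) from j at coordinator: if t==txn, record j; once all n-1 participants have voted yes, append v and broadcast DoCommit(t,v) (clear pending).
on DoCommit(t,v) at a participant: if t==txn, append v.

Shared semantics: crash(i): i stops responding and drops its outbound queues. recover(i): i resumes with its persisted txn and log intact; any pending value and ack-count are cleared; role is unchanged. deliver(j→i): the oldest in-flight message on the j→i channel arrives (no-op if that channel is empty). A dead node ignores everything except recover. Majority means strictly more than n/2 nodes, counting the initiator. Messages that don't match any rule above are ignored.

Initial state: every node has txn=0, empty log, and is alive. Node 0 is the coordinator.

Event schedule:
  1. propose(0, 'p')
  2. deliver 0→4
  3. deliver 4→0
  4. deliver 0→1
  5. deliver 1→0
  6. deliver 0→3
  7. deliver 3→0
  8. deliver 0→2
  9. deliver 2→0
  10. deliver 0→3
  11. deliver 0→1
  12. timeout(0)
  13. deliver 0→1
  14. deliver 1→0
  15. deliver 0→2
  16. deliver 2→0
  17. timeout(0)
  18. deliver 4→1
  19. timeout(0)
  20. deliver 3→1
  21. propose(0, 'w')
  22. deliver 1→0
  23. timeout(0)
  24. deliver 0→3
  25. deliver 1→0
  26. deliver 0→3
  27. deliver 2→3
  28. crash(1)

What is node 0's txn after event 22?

step 1 propose(0,'p'): 0={coor,t=1,log=-}
step 2 deliver 0→4: 4={part,t=1,log=-}
step 3 deliver 4→0: —
step 4 deliver 0→1: 1={part,t=1,log=-}
step 5 deliver 1→0: —
step 6 deliver 0→3: 3={part,t=1,log=-}
step 7 deliver 3→0: —
step 8 deliver 0→2: 2={part,t=1,log=-}
step 9 deliver 2→0: 0={coor,t=1,log=p}
step 10 deliver 0→3: 3={part,t=1,log=p}
step 11 deliver 0→1: 1={part,t=1,log=p}
step 12 timeout(0): 0={coor,t=2,log=p}
step 13 deliver 0→1: 1={part,t=2,log=p}
step 14 deliver 1→0: —
step 15 deliver 0→2: 2={part,t=1,log=p}
step 16 deliver 2→0: —
step 17 timeout(0): 0={coor,t=3,log=p}
step 18 deliver 4→1: —
step 19 timeout(0): 0={coor,t=4,log=p}
step 20 deliver 3→1: —
step 21 propose(0,'w'): 0={coor,t=5,log=p}
step 22 deliver 1→0: —

5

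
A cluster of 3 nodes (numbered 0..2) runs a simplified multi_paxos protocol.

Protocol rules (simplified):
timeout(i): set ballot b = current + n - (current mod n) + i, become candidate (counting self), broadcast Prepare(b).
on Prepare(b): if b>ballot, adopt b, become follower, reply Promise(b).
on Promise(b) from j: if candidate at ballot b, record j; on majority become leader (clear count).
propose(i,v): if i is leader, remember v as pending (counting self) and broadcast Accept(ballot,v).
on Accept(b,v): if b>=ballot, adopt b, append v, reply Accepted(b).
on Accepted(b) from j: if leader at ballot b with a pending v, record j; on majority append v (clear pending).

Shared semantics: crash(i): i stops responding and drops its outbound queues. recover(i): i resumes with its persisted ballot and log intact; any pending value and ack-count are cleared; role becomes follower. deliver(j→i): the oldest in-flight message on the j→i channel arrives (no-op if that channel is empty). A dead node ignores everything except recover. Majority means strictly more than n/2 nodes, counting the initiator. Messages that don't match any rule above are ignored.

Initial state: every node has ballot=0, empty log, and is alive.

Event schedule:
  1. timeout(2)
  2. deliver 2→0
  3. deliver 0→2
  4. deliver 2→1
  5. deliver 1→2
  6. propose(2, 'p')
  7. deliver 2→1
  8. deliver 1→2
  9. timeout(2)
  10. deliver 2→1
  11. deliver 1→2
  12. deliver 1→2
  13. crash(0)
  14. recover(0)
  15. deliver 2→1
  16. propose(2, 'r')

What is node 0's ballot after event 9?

[1] timeout(2) → N2(cand b5 [-])
[2] deliver 2→0 → N0(foll b5 [-])
[3] deliver 0→2 → N2(lead b5 [-])
[4] deliver 2→1 → N1(foll b5 [-])
[5] deliver 1→2 → ∅
[6] propose(2,'p') → ∅
[7] deliver 2→1 → N1(foll b5 [p])
[8] deliver 1→2 → N2(lead b5 [p])
[9] timeout(2) → N2(cand b8 [p])

5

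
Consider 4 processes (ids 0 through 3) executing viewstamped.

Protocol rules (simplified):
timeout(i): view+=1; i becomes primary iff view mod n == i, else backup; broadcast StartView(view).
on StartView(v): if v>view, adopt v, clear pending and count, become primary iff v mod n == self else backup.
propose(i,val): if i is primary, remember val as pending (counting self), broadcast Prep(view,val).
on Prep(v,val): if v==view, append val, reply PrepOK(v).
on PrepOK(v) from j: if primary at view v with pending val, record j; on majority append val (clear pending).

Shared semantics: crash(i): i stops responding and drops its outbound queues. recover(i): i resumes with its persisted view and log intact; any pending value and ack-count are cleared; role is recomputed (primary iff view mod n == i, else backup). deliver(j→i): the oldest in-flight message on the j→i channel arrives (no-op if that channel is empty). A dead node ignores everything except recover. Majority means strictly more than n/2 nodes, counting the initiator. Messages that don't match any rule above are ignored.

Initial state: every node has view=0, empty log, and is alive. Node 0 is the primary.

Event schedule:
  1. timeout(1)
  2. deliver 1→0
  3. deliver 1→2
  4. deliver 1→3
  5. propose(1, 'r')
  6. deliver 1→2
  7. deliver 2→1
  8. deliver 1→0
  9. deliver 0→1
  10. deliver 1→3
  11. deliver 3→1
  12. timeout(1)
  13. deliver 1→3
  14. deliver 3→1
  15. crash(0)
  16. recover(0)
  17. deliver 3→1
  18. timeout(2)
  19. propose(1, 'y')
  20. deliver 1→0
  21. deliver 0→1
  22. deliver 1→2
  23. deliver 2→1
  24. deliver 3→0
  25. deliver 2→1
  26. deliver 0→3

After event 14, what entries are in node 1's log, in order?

e1 timeout(1): 1[prim,v=1,-]
e2 deliver 1→0: 0[back,v=1,-]
e3 deliver 1→2: 2[back,v=1,-]
e4 deliver 1→3: 3[back,v=1,-]
e5 propose(1,'r'): ·
e6 deliver 1→2: 2[back,v=1,r]
e7 deliver 2→1: ·
e8 deliver 1→0: 0[back,v=1,r]
e9 deliver 0→1: 1[prim,v=1,r]
e10 deliver 1→3: 3[back,v=1,r]
e11 deliver 3→1: ·
e12 timeout(1): 1[back,v=2,r]
e13 deliver 1→3: 3[back,v=2,r]
e14 deliver 3→1: ·

r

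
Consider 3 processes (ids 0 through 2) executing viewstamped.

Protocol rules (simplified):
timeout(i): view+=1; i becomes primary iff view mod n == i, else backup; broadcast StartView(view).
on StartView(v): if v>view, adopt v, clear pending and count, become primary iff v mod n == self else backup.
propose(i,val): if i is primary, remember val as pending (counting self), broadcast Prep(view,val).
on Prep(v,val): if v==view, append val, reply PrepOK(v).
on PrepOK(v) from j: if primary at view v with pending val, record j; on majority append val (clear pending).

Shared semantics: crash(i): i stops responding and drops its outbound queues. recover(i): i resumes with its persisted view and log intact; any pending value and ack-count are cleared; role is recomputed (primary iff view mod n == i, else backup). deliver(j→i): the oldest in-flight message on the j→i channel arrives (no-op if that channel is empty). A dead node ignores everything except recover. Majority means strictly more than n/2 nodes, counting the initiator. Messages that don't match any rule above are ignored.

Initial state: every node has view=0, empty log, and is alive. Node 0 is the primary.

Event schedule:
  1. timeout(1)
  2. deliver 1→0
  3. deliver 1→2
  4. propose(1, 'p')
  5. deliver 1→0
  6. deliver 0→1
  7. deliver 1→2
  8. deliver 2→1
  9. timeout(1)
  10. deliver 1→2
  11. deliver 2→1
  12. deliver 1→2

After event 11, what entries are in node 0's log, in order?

after 1 — timeout(1): n1:prim/v1/[-]
after 2 — deliver 1→0: n0:back/v1/[-]
after 3 — deliver 1→2: n2:back/v1/[-]
after 4 — propose(1,'p'): ·
after 5 — deliver 1→0: n0:back/v1/[p]
after 6 — deliver 0→1: n1:prim/v1/[p]
after 7 — deliver 1→2: n2:back/v1/[p]
after 8 — deliver 2→1: ·
after 9 — timeout(1): n1:back/v2/[p]
after 10 — deliver 1→2: n2:prim/v2/[p]
after 11 — deliver 2→1: ·

p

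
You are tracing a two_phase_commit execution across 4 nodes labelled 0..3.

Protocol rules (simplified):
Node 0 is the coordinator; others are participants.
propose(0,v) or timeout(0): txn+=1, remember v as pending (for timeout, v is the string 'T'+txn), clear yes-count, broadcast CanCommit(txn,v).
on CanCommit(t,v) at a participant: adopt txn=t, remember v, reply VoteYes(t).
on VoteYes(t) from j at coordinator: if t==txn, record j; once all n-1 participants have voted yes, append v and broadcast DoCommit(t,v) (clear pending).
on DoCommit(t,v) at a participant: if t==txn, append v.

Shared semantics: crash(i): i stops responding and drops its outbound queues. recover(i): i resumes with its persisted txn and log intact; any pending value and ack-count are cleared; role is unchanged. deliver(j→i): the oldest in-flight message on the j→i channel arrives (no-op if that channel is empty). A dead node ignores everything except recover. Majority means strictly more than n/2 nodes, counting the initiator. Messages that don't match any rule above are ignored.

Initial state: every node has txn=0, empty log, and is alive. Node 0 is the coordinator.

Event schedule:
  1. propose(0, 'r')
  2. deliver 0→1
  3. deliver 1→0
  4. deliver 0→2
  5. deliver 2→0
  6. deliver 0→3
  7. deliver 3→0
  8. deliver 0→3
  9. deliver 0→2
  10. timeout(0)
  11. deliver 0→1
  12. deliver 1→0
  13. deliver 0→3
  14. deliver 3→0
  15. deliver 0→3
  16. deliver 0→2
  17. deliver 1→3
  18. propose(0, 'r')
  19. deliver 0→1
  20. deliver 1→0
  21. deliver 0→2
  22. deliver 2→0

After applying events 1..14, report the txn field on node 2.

1

after 1 — propose(0,'r'): n0:coor/t1/[-]
after 2 — deliver 0→1: n1:part/t1/[-]
after 3 — deliver 1→0: ·
after 4 — deliver 0→2: n2:part/t1/[-]
after 5 — deliver 2→0: ·
after 6 — deliver 0→3: n3:part/t1/[-]
after 7 — deliver 3→0: n0:coor/t1/[r]
after 8 — deliver 0→3: n3:part/t1/[r]
after 9 — deliver 0→2: n2:part/t1/[r]
after 10 — timeout(0): n0:coor/t2/[r]
after 11 — deliver 0→1: n1:part/t1/[r]
after 12 — deliver 1→0: ·
after 13 — deliver 0→3: n3:part/t2/[r]
after 14 — deliver 3→0: ·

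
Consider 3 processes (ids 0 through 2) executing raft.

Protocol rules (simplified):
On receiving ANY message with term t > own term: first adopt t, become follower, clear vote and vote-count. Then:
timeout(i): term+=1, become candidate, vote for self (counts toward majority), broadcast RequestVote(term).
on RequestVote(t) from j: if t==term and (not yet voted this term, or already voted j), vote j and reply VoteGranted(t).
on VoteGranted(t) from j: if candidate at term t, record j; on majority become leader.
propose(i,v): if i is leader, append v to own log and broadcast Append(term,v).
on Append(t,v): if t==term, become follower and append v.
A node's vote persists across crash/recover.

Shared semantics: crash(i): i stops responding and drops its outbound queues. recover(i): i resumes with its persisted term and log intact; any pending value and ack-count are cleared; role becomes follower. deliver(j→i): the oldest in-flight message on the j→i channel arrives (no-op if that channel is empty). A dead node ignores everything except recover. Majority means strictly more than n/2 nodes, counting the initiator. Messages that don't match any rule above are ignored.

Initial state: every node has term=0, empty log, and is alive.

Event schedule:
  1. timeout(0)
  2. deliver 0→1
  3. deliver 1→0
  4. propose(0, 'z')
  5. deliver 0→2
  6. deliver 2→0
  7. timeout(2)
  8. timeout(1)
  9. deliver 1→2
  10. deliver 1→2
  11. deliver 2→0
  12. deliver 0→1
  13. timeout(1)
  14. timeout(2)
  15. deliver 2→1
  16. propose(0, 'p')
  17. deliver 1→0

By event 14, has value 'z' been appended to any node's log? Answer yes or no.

[1] timeout(0) → N0(cand t1 [-])
[2] deliver 0→1 → N1(foll t1 [-])
[3] deliver 1→0 → N0(lead t1 [-])
[4] propose(0,'z') → N0(lead t1 [z])
[5] deliver 0→2 → N2(foll t1 [-])
[6] deliver 2→0 → ∅
[7] timeout(2) → N2(cand t2 [-])
[8] timeout(1) → N1(cand t2 [-])
[9] deliver 1→2 → ∅
[10] deliver 1→2 → ∅
[11] deliver 2→0 → N0(foll t2 [z])
[12] deliver 0→1 → ∅
[13] timeout(1) → N1(cand t3 [-])
[14] timeout(2) → N2(cand t3 [-])

yes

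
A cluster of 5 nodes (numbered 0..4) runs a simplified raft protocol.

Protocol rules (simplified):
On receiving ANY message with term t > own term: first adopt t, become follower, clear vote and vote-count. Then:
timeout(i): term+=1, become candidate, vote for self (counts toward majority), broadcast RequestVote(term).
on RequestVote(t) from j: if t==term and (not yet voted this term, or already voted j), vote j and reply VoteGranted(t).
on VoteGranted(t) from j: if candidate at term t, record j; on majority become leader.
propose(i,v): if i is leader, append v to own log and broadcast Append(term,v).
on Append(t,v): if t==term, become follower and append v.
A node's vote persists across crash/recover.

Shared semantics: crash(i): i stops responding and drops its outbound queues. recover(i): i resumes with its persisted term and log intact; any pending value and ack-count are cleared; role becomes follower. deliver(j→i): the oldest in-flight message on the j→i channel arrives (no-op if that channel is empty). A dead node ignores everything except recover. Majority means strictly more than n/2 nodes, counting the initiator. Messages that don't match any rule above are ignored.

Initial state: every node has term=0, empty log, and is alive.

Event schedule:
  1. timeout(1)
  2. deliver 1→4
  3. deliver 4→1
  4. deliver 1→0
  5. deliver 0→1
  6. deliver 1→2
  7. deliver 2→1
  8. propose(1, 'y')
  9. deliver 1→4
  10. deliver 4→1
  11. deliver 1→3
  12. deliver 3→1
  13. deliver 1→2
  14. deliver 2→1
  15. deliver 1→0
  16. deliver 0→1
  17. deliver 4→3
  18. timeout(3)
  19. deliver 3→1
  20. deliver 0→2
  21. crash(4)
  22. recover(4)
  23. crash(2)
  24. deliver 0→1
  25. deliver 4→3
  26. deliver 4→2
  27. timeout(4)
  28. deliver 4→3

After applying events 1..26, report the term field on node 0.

1

[1] timeout(1) → N1(cand t1 [-])
[2] deliver 1→4 → N4(foll t1 [-])
[3] deliver 4→1 → ∅
[4] deliver 1→0 → N0(foll t1 [-])
[5] deliver 0→1 → N1(lead t1 [-])
[6] deliver 1→2 → N2(foll t1 [-])
[7] deliver 2→1 → ∅
[8] propose(1,'y') → N1(lead t1 [y])
[9] deliver 1→4 → N4(foll t1 [y])
[10] deliver 4→1 → ∅
[11] deliver 1→3 → N3(foll t1 [-])
[12] deliver 3→1 → ∅
[13] deliver 1→2 → N2(foll t1 [y])
[14] deliver 2→1 → ∅
[15] deliver 1→0 → N0(foll t1 [y])
[16] deliver 0→1 → ∅
[17] deliver 4→3 → ∅
[18] timeout(3) → N3(cand t2 [-])
[19] deliver 3→1 → N1(foll t2 [y])
[20] deliver 0→2 → ∅
[21] crash(4) → N4(✗foll t1 [y])
[22] recover(4) → N4(foll t1 [y])
[23] crash(2) → N2(✗foll t1 [y])
[24] deliver 0→1 → ∅
[25] deliver 4→3 → ∅
[26] deliver 4→2 → ∅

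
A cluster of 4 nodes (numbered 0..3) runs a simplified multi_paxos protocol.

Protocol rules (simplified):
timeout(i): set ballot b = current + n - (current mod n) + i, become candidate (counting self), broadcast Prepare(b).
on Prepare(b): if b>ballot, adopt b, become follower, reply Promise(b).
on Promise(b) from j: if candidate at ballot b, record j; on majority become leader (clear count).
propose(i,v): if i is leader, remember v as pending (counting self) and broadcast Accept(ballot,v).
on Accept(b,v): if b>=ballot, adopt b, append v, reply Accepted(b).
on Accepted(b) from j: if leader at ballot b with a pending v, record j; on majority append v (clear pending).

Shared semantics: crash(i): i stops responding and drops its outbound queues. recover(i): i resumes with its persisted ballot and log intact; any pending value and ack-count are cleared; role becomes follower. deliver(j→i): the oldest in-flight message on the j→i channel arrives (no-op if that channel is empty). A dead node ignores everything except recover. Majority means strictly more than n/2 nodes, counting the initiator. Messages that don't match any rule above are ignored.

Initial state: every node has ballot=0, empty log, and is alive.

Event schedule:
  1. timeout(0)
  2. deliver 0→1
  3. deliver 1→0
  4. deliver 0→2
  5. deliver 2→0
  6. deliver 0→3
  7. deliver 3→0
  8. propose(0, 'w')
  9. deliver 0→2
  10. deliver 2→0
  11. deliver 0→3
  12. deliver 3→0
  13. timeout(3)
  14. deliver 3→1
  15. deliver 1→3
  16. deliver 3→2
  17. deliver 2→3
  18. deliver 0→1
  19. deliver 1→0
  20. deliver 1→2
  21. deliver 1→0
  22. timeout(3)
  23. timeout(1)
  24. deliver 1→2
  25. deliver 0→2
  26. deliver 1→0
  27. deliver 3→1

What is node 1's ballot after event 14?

after 1 — timeout(0): n0:cand/b4/[-]
after 2 — deliver 0→1: n1:foll/b4/[-]
after 3 — deliver 1→0: ·
after 4 — deliver 0→2: n2:foll/b4/[-]
after 5 — deliver 2→0: n0:lead/b4/[-]
after 6 — deliver 0→3: n3:foll/b4/[-]
after 7 — deliver 3→0: ·
after 8 — propose(0,'w'): ·
after 9 — deliver 0→2: n2:foll/b4/[w]
after 10 — deliver 2→0: ·
after 11 — deliver 0→3: n3:foll/b4/[w]
after 12 — deliver 3→0: n0:lead/b4/[w]
after 13 — timeout(3): n3:cand/b11/[w]
after 14 — deliver 3→1: n1:foll/b11/[-]

11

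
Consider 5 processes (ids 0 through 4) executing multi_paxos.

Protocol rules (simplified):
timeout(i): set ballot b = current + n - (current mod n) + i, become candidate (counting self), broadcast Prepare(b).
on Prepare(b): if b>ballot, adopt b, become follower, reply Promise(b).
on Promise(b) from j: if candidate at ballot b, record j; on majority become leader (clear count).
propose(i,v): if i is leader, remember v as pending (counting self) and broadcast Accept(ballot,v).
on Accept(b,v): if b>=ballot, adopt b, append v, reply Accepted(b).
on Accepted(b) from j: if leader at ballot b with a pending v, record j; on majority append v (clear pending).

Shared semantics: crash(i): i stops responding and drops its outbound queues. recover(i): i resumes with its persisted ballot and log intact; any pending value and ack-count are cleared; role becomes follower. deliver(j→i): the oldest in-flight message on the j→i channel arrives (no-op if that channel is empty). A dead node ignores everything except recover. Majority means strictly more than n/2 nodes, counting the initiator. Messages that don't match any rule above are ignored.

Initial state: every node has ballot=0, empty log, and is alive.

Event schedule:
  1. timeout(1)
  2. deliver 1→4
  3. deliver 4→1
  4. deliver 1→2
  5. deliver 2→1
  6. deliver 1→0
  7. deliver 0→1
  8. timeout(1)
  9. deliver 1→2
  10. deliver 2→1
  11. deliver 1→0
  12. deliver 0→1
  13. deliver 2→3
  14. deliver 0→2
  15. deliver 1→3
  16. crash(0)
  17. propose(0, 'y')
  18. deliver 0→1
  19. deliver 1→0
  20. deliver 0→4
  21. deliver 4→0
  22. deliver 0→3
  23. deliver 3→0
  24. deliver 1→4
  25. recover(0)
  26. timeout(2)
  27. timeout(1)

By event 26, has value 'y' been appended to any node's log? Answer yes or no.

1. timeout(1):  <1:cand b6 ->
2. deliver 1→4:  <4:foll b6 ->
3. deliver 4→1:  nop
4. deliver 1→2:  <2:foll b6 ->
5. deliver 2→1:  <1:lead b6 ->
6. deliver 1→0:  <0:foll b6 ->
7. deliver 0→1:  nop
8. timeout(1):  <1:cand b11 ->
9. deliver 1→2:  <2:foll b11 ->
10. deliver 2→1:  nop
11. deliver 1→0:  <0:foll b11 ->
12. deliver 0→1:  <1:lead b11 ->
13. deliver 2→3:  nop
14. deliver 0→2:  nop
15. deliver 1→3:  <3:foll b6 ->
16. crash(0):  <0:✗foll b11 ->
17. propose(0,'y'):  nop
18. deliver 0→1:  nop
19. deliver 1→0:  nop
20. deliver 0→4:  nop
21. deliver 4→0:  nop
22. deliver 0→3:  nop
23. deliver 3→0:  nop
24. deliver 1→4:  <4:foll b11 ->
25. recover(0):  <0:foll b11 ->
26. timeout(2):  <2:cand b17 ->

no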